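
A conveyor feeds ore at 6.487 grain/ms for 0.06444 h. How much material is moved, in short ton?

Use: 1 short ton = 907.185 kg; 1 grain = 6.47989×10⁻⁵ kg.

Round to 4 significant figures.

0.1075 short ton

6.487 grain/ms → 0.42035 kg/s
0.06444 h → 231.984 s
m = ṁ × t = 0.42035 × 231.984 = 97.5145 kg
In short ton: 97.5145 / 907.185 = 0.107491 short ton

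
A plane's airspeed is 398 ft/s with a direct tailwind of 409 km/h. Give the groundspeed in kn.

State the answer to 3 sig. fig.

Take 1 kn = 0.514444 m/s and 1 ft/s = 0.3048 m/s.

398 ft/s × 0.3048 = 121.31 m/s
409 km/h × (1/3.6) = 113.611 m/s
Total: 121.31 + 113.611 = 234.921 m/s
In kn: 234.921 / 0.514444 = 456.65 kn

457 kn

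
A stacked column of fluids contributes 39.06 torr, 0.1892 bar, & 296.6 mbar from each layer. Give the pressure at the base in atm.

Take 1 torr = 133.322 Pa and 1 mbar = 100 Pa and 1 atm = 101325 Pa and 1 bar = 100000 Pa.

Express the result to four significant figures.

39.06 torr × 133.322 = 5207.56 Pa
0.1892 bar × 100000 = 18920 Pa
296.6 mbar × 100 = 29660 Pa
Sum: 5207.56 + 18920 + 29660 = 53787.6 Pa
In atm: 53787.6 / 101325 = 0.530842 atm

0.5308 atm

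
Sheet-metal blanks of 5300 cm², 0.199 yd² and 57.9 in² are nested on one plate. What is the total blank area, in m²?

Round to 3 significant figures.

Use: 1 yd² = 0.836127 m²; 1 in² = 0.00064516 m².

0.734 m²

5300 cm² × 0.0001 = 0.53 m²
0.199 yd² × 0.836127 = 0.166389 m²
57.9 in² × 0.00064516 = 0.0373548 m²
Sum: 0.53 + 0.166389 + 0.0373548 = 0.733744 m²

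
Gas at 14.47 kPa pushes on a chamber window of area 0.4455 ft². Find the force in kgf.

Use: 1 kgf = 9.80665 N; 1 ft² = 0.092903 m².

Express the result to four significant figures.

14.47 kPa × 1000 = 14470 Pa
0.4455 ft² × 0.092903 = 0.0413883 m²
F = P × A = 14470 Pa × 0.0413883 m² = 598.889 N
598.889 N ÷ (9.80665 N/kgf) = 61.0697 kgf

61.07 kgf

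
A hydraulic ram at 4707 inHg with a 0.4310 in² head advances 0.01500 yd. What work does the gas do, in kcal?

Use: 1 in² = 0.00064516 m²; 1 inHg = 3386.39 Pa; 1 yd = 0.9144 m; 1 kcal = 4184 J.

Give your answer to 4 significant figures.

0.01453 kcal

4707 inHg → 1.59397×10⁷ Pa
0.4310 in² → 2.78064×10⁻⁴ m²
F = P × A = 1.59397×10⁷ × 2.78064×10⁻⁴ = 4432.26 N
0.01500 yd → 0.013716 m
W = F × d = 4432.26 × 0.013716 = 60.7929 J
In kcal: 60.7929 / 4184 = 0.0145299 kcal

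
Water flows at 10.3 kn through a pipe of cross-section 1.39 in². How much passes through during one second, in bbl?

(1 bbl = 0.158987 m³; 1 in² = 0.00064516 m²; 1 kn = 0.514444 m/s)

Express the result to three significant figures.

0.0299 bbl

10.3 kn × 0.514444 = 5.29877 m/s
1.39 in² × 0.00064516 = 8.96772×10⁻⁴ m²
V = v × A × t = 5.29877 m/s × 8.96772×10⁻⁴ m² × 1 s = 0.00475179 m³
0.00475179 m³ ÷ (0.158987 m³/bbl) = 0.0298879 bbl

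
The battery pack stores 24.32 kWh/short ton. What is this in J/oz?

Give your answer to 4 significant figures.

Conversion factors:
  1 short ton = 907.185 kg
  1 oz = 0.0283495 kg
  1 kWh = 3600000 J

24.32 kWh/short ton × 3600000 J/kWh ÷ 907.185 kg/short ton = 96509.5 J/kg
96509.5 J/kg × 0.0283495 kg/oz = 2736 J/oz

2736 J/oz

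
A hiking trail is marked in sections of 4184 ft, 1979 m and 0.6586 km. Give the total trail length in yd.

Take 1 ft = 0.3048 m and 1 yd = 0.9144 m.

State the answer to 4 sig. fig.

4279 yd

4184 ft × 0.3048 = 1275.28 m
1979 m (already m)
0.6586 km × 1000 = 658.6 m
Sum: 1275.28 + 1979 + 658.6 = 3912.88 m
In yd: 3912.88 / 0.9144 = 4279.18 yd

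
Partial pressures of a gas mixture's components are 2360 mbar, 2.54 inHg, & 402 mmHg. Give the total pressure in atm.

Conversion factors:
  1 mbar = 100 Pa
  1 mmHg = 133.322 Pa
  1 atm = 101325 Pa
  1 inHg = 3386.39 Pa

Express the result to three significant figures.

2.94 atm

2360 mbar × 100 = 236000 Pa
2.54 inHg × 3386.39 = 8601.43 Pa
402 mmHg × 133.322 = 53595.4 Pa
Combined: 236000 + 8601.43 + 53595.4 = 298197 Pa
In atm: 298197 / 101325 = 2.94298 atm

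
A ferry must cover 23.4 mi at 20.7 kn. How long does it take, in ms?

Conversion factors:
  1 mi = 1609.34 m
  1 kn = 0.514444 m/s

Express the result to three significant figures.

3.54×10⁶ ms

23.4 mi × 1609.34 → 37658.6 m
20.7 kn × 0.514444 → 10.649 m/s
t = d / v = 37658.6 m / 10.649 m/s = 3536.35 s
3536.35 s ÷ (0.001 s/ms) = 3.53635×10⁶ ms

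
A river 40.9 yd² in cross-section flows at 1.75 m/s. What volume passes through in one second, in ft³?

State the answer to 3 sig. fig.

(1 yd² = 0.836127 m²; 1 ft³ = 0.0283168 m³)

40.9 yd² × 0.836127 = 34.1976 m²
V = v × A × t = 1.75 m/s × 34.1976 m² × 1 s = 59.8458 m³
59.8458 m³ ÷ (0.0283168 m³/ft³) = 2113.44 ft³

2110 ft³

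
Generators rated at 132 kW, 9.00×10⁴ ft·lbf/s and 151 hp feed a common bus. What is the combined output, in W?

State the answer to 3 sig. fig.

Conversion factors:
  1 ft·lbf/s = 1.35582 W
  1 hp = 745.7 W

3.67×10⁵ W

132 kW × 1000 → 132000 W
9.00×10⁴ ft·lbf/s × 1.35582 → 122024 W
151 hp × 745.7 → 112601 W
Total: 132000 + 122024 + 112601 = 366625 W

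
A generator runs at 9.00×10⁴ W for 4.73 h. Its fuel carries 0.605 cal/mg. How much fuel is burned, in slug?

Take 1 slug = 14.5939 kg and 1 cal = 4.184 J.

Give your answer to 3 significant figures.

41.5 slug

4.73 h → 17028 s
E = P × t = 90000 × 17028 = 1.53252×10⁹ J
0.605 cal/mg → 2.53132×10⁶ J/kg
m = E / e_s = 1.53252×10⁹ / 2.53132×10⁶ = 605.423 kg
In slug: 605.423 / 14.5939 = 41.4847 slug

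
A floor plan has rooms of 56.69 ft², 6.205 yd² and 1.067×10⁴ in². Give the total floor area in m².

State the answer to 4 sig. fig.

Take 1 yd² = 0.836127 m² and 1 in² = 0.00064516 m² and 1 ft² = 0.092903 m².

17.34 m²

56.69 ft² × 0.092903 = 5.26667 m²
6.205 yd² × 0.836127 = 5.18817 m²
1.067×10⁴ in² × 0.00064516 = 6.88386 m²
Sum: 5.26667 + 5.18817 + 6.88386 = 17.3387 m²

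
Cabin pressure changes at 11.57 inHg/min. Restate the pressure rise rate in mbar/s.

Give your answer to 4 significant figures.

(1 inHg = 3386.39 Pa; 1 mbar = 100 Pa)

11.57 inHg/min × 3386.39 Pa/inHg ÷ 60 s/min = 653.009 Pa/s
653.009 Pa/s ÷ 100 Pa/mbar = 6.53009 mbar/s

6.530 mbar/s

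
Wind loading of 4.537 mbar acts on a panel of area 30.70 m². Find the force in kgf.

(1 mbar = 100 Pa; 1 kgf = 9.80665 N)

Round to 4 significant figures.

4.537 mbar × 100 → 453.7 Pa
F = P × A = 453.7 Pa × 30.7 m² = 13928.6 N
13928.6 N ÷ (9.80665 N/kgf) = 1420.32 kgf

1420 kgf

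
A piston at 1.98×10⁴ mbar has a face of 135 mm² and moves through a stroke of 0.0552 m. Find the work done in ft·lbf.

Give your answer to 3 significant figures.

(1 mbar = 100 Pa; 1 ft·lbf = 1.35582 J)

10.9 ft·lbf

1.98×10⁴ mbar → 1.98×10⁶ Pa
135 mm² → 1.35×10⁻⁴ m²
F = P × A = 1.98×10⁶ × 1.35×10⁻⁴ = 267.3 N
W = F × d = 267.3 × 0.0552 = 14.755 J
In ft·lbf: 14.755 / 1.35582 = 10.8827 ft·lbf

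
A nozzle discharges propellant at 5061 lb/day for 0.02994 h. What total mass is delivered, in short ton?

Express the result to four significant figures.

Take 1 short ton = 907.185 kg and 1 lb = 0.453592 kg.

5061 lb/day → 0.0265698 kg/s
0.02994 h → 107.784 s
m = ṁ × t = 0.0265698 × 107.784 = 2.8638 kg
In short ton: 2.8638 / 907.185 = 0.0031568 short ton

0.003157 short ton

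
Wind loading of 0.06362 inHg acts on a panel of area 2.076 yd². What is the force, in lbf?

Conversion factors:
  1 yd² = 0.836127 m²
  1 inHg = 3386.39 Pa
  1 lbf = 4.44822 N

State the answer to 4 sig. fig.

0.06362 inHg × 3386.39 = 215.442 Pa
2.076 yd² × 0.836127 = 1.7358 m²
F = P × A = 215.442 Pa × 1.7358 m² = 373.964 N
373.964 N ÷ (4.44822 N/lbf) = 84.0705 lbf

84.07 lbf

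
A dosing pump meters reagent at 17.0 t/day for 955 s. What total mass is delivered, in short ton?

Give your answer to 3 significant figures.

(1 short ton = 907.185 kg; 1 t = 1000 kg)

0.207 short ton

17.0 t/day → 0.196759 kg/s
m = ṁ × t = 0.196759 × 955 = 187.905 kg
In short ton: 187.905 / 907.185 = 0.20713 short ton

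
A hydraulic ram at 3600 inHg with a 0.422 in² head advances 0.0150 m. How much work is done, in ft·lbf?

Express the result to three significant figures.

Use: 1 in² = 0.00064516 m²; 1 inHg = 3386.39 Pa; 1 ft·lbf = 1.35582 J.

36.7 ft·lbf

3600 inHg → 1.2191×10⁷ Pa
0.422 in² → 2.72258×10⁻⁴ m²
F = P × A = 1.2191×10⁷ × 2.72258×10⁻⁴ = 3319.1 N
W = F × d = 3319.1 × 0.015 = 49.7865 J
In ft·lbf: 49.7865 / 1.35582 = 36.7206 ft·lbf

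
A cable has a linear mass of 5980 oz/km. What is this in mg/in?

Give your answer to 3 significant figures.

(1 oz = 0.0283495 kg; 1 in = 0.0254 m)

5980 oz/km × 0.0283495 kg/oz ÷ 1000 m/km = 0.16953 kg/m
0.16953 kg/m ÷ 10⁻⁶ kg/mg × 0.0254 m/in = 4306.06 mg/in

4310 mg/in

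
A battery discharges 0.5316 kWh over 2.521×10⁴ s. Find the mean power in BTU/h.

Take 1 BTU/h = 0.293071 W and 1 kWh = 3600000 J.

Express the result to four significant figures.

0.5316 kWh × 3600000 → 1.91376×10⁶ J
P = E / t = 1.91376×10⁶ J / 25210 s = 75.9127 W
75.9127 W ÷ (0.293071 W/BTU/h) = 259.025 BTU/h

259.0 BTU/h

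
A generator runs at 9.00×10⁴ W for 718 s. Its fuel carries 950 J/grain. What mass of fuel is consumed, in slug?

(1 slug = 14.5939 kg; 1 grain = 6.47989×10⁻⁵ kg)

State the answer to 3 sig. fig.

0.302 slug

E = P × t = 90000 × 718 = 6.462×10⁷ J
950 J/grain → 1.46607×10⁷ J/kg
m = E / e_s = 6.462×10⁷ / 1.46607×10⁷ = 4.4077 kg
In slug: 4.4077 / 14.5939 = 0.302023 slug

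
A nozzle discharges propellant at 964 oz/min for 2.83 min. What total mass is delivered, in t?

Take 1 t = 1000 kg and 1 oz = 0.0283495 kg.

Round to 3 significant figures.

964 oz/min → 0.455482 kg/s
2.83 min → 169.8 s
m = ṁ × t = 0.455482 × 169.8 = 77.3408 kg
In t: 77.3408 / 1000 = 0.0773408 t

0.0773 t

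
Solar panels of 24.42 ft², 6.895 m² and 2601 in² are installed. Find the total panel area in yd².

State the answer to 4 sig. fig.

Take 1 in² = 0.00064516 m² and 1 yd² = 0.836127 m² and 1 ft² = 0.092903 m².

24.42 ft² × 0.092903 = 2.26869 m²
6.895 m² (already m²)
2601 in² × 0.00064516 = 1.67806 m²
Total: 2.26869 + 6.895 + 1.67806 = 10.8418 m²
In yd²: 10.8418 / 0.836127 = 12.9667 yd²

12.97 yd²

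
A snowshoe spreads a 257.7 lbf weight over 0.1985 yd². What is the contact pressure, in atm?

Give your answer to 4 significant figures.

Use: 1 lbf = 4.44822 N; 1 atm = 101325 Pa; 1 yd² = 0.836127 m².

257.7 lbf × 4.44822 = 1146.31 N
0.1985 yd² × 0.836127 = 0.165971 m²
P = F / A = 1146.31 N / 0.165971 m² = 6906.69 Pa
6906.69 Pa ÷ (101325 Pa/atm) = 0.0681637 atm

0.06816 atm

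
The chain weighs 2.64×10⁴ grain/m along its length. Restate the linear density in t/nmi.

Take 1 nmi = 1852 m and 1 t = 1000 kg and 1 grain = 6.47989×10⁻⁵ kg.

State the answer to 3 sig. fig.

3.17 t/nmi

2.64×10⁴ grain/m × 6.47989×10⁻⁵ kg/grain = 1.71069 kg/m
1.71069 kg/m ÷ 1000 kg/t × 1852 m/nmi = 3.1682 t/nmi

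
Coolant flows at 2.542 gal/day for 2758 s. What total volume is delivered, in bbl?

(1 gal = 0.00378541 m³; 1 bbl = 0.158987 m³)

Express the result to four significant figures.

0.001932 bbl

2.542 gal/day → 1.11372×10⁻⁷ m³/s
V = Q × t = 1.11372×10⁻⁷ × 2758 = 3.07164×10⁻⁴ m³
In bbl: 3.07164×10⁻⁴ / 0.158987 = 0.00193201 bbl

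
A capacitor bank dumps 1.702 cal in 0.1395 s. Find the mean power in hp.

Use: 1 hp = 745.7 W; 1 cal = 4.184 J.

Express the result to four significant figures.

0.06846 hp

1.702 cal × 4.184 → 7.12117 J
P = E / t = 7.12117 J / 0.1395 s = 51.0478 W
51.0478 W ÷ (745.7 W/hp) = 0.0684562 hp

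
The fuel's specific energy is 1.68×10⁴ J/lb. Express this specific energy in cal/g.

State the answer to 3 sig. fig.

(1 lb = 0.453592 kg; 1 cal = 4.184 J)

8.85 cal/g

1.68×10⁴ J/lb ÷ 0.453592 kg/lb = 37037.7 J/kg
37037.7 J/kg ÷ 4.184 J/cal × 0.001 kg/g = 8.85222 cal/g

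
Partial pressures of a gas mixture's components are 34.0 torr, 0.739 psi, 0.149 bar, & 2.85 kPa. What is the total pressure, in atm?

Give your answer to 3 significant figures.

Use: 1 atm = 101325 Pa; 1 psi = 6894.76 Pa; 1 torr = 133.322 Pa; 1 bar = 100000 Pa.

34.0 torr × 133.322 = 4532.95 Pa
0.739 psi × 6894.76 = 5095.23 Pa
0.149 bar × 100000 = 14900 Pa
2.85 kPa × 1000 = 2850 Pa
Combined: 4532.95 + 5095.23 + 14900 + 2850 = 27378.2 Pa
In atm: 27378.2 / 101325 = 0.270202 atm

0.270 atm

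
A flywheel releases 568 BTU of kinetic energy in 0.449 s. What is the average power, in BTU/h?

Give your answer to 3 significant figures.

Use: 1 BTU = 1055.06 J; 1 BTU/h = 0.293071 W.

568 BTU × 1055.06 = 599274 J
P = E / t = 599274 J / 0.449 s = 1.33469×10⁶ W
1.33469×10⁶ W ÷ (0.293071 W/BTU/h) = 4.55415×10⁶ BTU/h

4.55×10⁶ BTU/h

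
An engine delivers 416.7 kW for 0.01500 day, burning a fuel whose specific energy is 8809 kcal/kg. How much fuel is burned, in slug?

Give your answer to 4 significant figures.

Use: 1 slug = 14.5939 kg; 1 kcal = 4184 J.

1.004 slug

416.7 kW → 416700 W
0.01500 day → 1296 s
E = P × t = 416700 × 1296 = 5.40043×10⁸ J
8809 kcal/kg → 3.68569×10⁷ J/kg
m = E / e_s = 5.40043×10⁸ / 3.68569×10⁷ = 14.6524 kg
In slug: 14.6524 / 14.5939 = 1.00401 slug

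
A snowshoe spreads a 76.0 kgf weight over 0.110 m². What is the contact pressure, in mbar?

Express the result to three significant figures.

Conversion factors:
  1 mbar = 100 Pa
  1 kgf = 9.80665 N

76.0 kgf × 9.80665 → 745.305 N
P = F / A = 745.305 N / 0.11 m² = 6775.5 Pa
6775.5 Pa ÷ (100 Pa/mbar) = 67.755 mbar

67.8 mbar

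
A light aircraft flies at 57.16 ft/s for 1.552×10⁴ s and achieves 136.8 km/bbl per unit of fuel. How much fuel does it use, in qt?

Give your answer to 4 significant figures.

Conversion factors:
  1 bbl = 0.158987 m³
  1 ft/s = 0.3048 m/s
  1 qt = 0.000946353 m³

332.1 qt

57.16 ft/s → 17.4224 m/s
d = v × t = 17.4224 × 15520 = 270396 m
136.8 km/bbl → 860448 m/m³
V = d / (distance per unit fuel) = 270396 / 860448 = 0.31425 m³
In qt: 0.31425 / 0.000946353 = 332.064 qt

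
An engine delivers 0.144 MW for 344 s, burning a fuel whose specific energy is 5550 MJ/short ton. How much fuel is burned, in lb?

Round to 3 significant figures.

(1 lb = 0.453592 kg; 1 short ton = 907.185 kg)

17.9 lb

0.144 MW → 144000 W
E = P × t = 144000 × 344 = 4.9536×10⁷ J
5550 MJ/short ton → 6.11783×10⁶ J/kg
m = E / e_s = 4.9536×10⁷ / 6.11783×10⁶ = 8.09699 kg
In lb: 8.09699 / 0.453592 = 17.8508 lb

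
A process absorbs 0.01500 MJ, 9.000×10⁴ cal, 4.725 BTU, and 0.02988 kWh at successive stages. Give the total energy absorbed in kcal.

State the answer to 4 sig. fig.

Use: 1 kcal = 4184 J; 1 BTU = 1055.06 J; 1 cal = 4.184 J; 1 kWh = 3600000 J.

0.01500 MJ × 1000000 = 15000 J
9.000×10⁴ cal × 4.184 = 376560 J
4.725 BTU × 1055.06 = 4985.16 J
0.02988 kWh × 3600000 = 107568 J
Combined: 15000 + 376560 + 4985.16 + 107568 = 504113 J
In kcal: 504113 / 4184 = 120.486 kcal

120.5 kcal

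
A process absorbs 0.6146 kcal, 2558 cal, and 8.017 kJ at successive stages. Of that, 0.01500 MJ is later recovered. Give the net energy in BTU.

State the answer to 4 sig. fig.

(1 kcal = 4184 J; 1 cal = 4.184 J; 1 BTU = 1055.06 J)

5.963 BTU

0.6146 kcal × 4184 = 2571.49 J
2558 cal × 4.184 = 10702.7 J
8.017 kJ × 1000 = 8017 J
0.01500 MJ × 1000000 = 15000 J
Sum: 2571.49 + 10702.7 + 8017 − 15000 = 6291.19 J
In BTU: 6291.19 / 1055.06 = 5.96287 BTU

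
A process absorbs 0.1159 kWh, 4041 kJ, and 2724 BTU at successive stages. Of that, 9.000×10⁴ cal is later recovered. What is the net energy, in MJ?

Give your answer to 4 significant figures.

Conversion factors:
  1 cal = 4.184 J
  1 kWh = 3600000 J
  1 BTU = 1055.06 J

6.956 MJ

0.1159 kWh × 3600000 → 417240 J
4041 kJ × 1000 → 4.041×10⁶ J
2724 BTU × 1055.06 → 2.87398×10⁶ J
9.000×10⁴ cal × 4.184 → 376560 J
Net: 417240 + 4.041×10⁶ + 2.87398×10⁶ − 376560 = 6.95566×10⁶ J
In MJ: 6.95566×10⁶ / 1000000 = 6.95566 MJ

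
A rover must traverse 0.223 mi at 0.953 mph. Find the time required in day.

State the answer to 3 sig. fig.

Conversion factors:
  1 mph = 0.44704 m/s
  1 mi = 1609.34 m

0.00975 day

0.223 mi × 1609.34 → 358.883 m
0.953 mph × 0.44704 → 0.426029 m/s
t = d / v = 358.883 m / 0.426029 m/s = 842.391 s
842.391 s ÷ (86400 s/day) = 0.0097499 day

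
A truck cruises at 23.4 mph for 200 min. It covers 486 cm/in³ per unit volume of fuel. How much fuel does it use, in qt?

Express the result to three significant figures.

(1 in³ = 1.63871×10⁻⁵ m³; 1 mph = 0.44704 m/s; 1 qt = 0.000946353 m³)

23.4 mph → 10.4607 m/s
200 min → 12000 s
d = v × t = 10.4607 × 12000 = 125528 m
486 cm/in³ → 296575 m/m³
V = d / (distance per unit fuel) = 125528 / 296575 = 0.423259 m³
In qt: 0.423259 / 0.000946353 = 447.253 qt

447 qt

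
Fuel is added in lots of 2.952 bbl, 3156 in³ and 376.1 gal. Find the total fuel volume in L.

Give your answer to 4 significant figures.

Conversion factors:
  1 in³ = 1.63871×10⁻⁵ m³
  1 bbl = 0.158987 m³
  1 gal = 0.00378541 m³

2.952 bbl × 0.158987 = 0.46933 m³
3156 in³ × 1.63871×10⁻⁵ = 0.0517177 m³
376.1 gal × 0.00378541 = 1.42369 m³
Total: 0.46933 + 0.0517177 + 1.42369 = 1.94474 m³
In L: 1.94474 / 0.001 = 1944.74 L

1945 L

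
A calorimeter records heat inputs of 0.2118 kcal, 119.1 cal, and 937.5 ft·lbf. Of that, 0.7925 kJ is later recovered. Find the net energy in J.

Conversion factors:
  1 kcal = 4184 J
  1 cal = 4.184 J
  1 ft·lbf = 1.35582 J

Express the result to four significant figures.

1863 J

0.2118 kcal × 4184 = 886.171 J
119.1 cal × 4.184 = 498.314 J
937.5 ft·lbf × 1.35582 = 1271.08 J
0.7925 kJ × 1000 = 792.5 J
Result: 886.171 + 498.314 + 1271.08 − 792.5 = 1863.06 J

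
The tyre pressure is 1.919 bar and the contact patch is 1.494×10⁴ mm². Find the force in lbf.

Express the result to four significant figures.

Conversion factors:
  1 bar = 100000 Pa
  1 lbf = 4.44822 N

644.5 lbf

1.919 bar × 100000 = 191900 Pa
1.494×10⁴ mm² × 10⁻⁶ = 0.01494 m²
F = P × A = 191900 Pa × 0.01494 m² = 2866.99 N
2866.99 N ÷ (4.44822 N/lbf) = 644.525 lbf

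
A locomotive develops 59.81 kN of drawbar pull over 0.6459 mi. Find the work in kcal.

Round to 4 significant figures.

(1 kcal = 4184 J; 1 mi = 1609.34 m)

59.81 kN × 1000 = 59810 N
0.6459 mi × 1609.34 = 1039.47 m
W = F × d = 59810 N × 1039.47 m = 6.21707×10⁷ J
6.21707×10⁷ J ÷ (4184 J/kcal) = 14859.2 kcal

1.486×10⁴ kcal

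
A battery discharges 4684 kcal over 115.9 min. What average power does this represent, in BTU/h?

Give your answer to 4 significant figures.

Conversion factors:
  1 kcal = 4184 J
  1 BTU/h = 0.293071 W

4684 kcal × 4184 = 1.95979×10⁷ J
115.9 min × 60 = 6954 s
P = E / t = 1.95979×10⁷ J / 6954 s = 2818.22 W
2818.22 W ÷ (0.293071 W/BTU/h) = 9616.17 BTU/h

9616 BTU/h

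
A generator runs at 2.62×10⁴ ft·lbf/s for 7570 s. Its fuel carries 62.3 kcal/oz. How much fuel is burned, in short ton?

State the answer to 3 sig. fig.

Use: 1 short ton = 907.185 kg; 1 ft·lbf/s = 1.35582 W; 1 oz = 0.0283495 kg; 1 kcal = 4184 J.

2.62×10⁴ ft·lbf/s → 35522.5 W
E = P × t = 35522.5 × 7570 = 2.68905×10⁸ J
62.3 kcal/oz → 9.19463×10⁶ J/kg
m = E / e_s = 2.68905×10⁸ / 9.19463×10⁶ = 29.2459 kg
In short ton: 29.2459 / 907.185 = 0.0322381 short ton

0.0322 short ton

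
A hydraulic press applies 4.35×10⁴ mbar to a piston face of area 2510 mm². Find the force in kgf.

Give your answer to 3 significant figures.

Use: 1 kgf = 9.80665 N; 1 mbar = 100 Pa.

1110 kgf

4.35×10⁴ mbar × 100 = 4.35×10⁶ Pa
2510 mm² × 10⁻⁶ = 0.00251 m²
F = P × A = 4.35×10⁶ Pa × 0.00251 m² = 10918.5 N
10918.5 N ÷ (9.80665 N/kgf) = 1113.38 kgf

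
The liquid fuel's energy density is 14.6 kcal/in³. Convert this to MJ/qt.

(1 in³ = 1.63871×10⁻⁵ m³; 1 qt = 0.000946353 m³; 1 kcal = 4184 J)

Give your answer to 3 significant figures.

14.6 kcal/in³ × 4184 J/kcal ÷ 1.63871×10⁻⁵ m³/in³ = 3.72771×10⁹ J/m³
3.72771×10⁹ J/m³ ÷ 1000000 J/MJ × 0.000946353 m³/qt = 3.52773 MJ/qt

3.53 MJ/qt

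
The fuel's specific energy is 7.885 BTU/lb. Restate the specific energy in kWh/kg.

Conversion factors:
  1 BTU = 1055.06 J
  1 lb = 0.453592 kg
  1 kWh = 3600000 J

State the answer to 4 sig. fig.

7.885 BTU/lb × 1055.06 J/BTU ÷ 0.453592 kg/lb = 18340.6 J/kg
18340.6 J/kg ÷ 3600000 J/kWh = 0.00509461 kWh/kg

0.005095 kWh/kg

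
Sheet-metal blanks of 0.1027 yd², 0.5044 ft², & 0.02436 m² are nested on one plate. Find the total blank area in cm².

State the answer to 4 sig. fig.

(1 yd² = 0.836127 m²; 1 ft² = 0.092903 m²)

1571 cm²

0.1027 yd² × 0.836127 = 0.0858702 m²
0.5044 ft² × 0.092903 = 0.0468603 m²
0.02436 m² (already m²)
Total: 0.0858702 + 0.0468603 + 0.02436 = 0.15709 m²
In cm²: 0.15709 / 0.0001 = 1570.9 cm²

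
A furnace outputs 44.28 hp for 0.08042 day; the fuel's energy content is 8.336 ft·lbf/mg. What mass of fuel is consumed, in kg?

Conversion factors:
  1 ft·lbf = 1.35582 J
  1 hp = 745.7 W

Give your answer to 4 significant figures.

44.28 hp → 33019.6 W
0.08042 day → 6948.29 s
E = P × t = 33019.6 × 6948.29 = 2.2943×10⁸ J
8.336 ft·lbf/mg → 1.13021×10⁷ J/kg
m = E / e_s = 2.2943×10⁸ / 1.13021×10⁷ = 20.2998 kg

20.30 kg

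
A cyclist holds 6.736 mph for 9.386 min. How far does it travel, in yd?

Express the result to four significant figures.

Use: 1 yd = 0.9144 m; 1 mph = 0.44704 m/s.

6.736 mph × 0.44704 → 3.01126 m/s
9.386 min × 60 → 563.16 s
d = v × t = 3.01126 m/s × 563.16 s = 1695.82 m
1695.82 m ÷ (0.9144 m/yd) = 1854.57 yd

1855 yd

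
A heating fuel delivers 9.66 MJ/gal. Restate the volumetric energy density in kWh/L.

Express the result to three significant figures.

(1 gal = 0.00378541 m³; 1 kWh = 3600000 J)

9.66 MJ/gal × 1000000 J/MJ ÷ 0.00378541 m³/gal = 2.5519×10⁹ J/m³
2.5519×10⁹ J/m³ ÷ 3600000 J/kWh × 0.001 m³/L = 0.708861 kWh/L

0.709 kWh/L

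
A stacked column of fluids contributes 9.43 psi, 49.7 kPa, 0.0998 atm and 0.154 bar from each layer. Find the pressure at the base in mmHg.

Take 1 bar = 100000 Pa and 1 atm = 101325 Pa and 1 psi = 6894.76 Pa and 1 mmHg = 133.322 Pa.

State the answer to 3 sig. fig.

1050 mmHg

9.43 psi × 6894.76 → 65017.6 Pa
49.7 kPa × 1000 → 49700 Pa
0.0998 atm × 101325 → 10112.2 Pa
0.154 bar × 100000 → 15400 Pa
Combined: 65017.6 + 49700 + 10112.2 + 15400 = 140230 Pa
In mmHg: 140230 / 133.322 = 1051.81 mmHg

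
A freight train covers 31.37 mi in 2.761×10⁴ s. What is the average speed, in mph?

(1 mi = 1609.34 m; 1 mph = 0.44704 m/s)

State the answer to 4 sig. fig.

31.37 mi × 1609.34 → 50485 m
v = d / t = 50485 m / 27610 s = 1.8285 m/s
1.8285 m/s ÷ (0.44704 m/s/mph) = 4.09024 mph

4.090 mph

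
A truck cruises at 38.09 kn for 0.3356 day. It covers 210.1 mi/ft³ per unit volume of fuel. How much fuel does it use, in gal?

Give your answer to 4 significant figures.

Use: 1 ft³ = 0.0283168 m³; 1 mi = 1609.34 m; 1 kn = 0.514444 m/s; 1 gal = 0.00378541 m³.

12.57 gal

38.09 kn → 19.5952 m/s
0.3356 day → 28995.8 s
d = v × t = 19.5952 × 28995.8 = 568179 m
210.1 mi/ft³ → 1.19407×10⁷ m/m³
V = d / (distance per unit fuel) = 568179 / 1.19407×10⁷ = 0.0475834 m³
In gal: 0.0475834 / 0.00378541 = 12.5702 gal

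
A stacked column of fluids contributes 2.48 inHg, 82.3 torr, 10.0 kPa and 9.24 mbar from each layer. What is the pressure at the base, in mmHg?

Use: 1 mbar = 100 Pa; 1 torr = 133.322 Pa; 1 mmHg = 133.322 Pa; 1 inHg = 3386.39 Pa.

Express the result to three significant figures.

2.48 inHg × 3386.39 = 8398.25 Pa
82.3 torr × 133.322 = 10972.4 Pa
10.0 kPa × 1000 = 10000 Pa
9.24 mbar × 100 = 924 Pa
Combined: 8398.25 + 10972.4 + 10000 + 924 = 30294.6 Pa
In mmHg: 30294.6 / 133.322 = 227.229 mmHg

227 mmHg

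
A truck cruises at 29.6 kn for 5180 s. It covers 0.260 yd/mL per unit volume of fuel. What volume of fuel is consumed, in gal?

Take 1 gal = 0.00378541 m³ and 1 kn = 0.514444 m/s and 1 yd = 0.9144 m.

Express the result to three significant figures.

87.6 gal

29.6 kn → 15.2275 m/s
d = v × t = 15.2275 × 5180 = 78878.4 m
0.260 yd/mL → 237744 m/m³
V = d / (distance per unit fuel) = 78878.4 / 237744 = 0.331779 m³
In gal: 0.331779 / 0.00378541 = 87.6468 gal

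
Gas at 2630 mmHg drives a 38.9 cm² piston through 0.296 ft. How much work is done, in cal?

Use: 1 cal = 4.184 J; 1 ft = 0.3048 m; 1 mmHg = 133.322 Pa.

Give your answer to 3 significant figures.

2630 mmHg → 350637 Pa
38.9 cm² → 0.00389 m²
F = P × A = 350637 × 0.00389 = 1363.98 N
0.296 ft → 0.0902208 m
W = F × d = 1363.98 × 0.0902208 = 123.059 J
In cal: 123.059 / 4.184 = 29.4118 cal

29.4 cal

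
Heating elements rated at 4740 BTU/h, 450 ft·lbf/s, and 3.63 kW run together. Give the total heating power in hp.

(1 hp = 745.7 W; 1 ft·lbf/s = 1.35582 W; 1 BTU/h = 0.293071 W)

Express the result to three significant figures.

7.55 hp

4740 BTU/h × 0.293071 = 1389.16 W
450 ft·lbf/s × 1.35582 = 610.119 W
3.63 kW × 1000 = 3630 W
Total: 1389.16 + 610.119 + 3630 = 5629.28 W
In hp: 5629.28 / 745.7 = 7.54899 hp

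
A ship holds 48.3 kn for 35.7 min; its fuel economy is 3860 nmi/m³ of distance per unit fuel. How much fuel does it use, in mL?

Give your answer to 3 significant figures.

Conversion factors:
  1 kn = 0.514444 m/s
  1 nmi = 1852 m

7450 mL

48.3 kn → 24.8476 m/s
35.7 min → 2142 s
d = v × t = 24.8476 × 2142 = 53223.6 m
3860 nmi/m³ → 7.14872×10⁶ m/m³
V = d / (distance per unit fuel) = 53223.6 / 7.14872×10⁶ = 0.00744519 m³
In mL: 0.00744519 / 10⁻⁶ = 7445.19 mL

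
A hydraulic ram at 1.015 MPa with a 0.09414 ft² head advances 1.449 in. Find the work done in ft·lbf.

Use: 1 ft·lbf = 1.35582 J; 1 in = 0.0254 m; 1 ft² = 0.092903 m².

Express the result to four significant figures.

241.0 ft·lbf

1.015 MPa → 1.015×10⁶ Pa
0.09414 ft² → 0.00874589 m²
F = P × A = 1.015×10⁶ × 0.00874589 = 8877.08 N
1.449 in → 0.0368046 m
W = F × d = 8877.08 × 0.0368046 = 326.717 J
In ft·lbf: 326.717 / 1.35582 = 240.974 ft·lbf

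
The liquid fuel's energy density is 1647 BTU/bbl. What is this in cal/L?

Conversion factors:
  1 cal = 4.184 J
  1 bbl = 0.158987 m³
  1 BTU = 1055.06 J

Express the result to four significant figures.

1647 BTU/bbl × 1055.06 J/BTU ÷ 0.158987 m³/bbl = 1.09297×10⁷ J/m³
1.09297×10⁷ J/m³ ÷ 4.184 J/cal × 0.001 m³/L = 2612.26 cal/L

2612 cal/L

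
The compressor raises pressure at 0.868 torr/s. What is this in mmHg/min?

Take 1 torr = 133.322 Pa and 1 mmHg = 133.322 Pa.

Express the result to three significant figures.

0.868 torr/s × 133.322 Pa/torr = 115.723 Pa/s
115.723 Pa/s ÷ 133.322 Pa/mmHg × 60 s/min = 52.0798 mmHg/min

52.1 mmHg/min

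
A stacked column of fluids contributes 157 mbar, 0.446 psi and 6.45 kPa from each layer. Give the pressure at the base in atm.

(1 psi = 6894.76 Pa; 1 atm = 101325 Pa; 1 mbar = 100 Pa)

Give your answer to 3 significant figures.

157 mbar × 100 = 15700 Pa
0.446 psi × 6894.76 = 3075.06 Pa
6.45 kPa × 1000 = 6450 Pa
Total: 15700 + 3075.06 + 6450 = 25225.1 Pa
In atm: 25225.1 / 101325 = 0.248952 atm

0.249 atm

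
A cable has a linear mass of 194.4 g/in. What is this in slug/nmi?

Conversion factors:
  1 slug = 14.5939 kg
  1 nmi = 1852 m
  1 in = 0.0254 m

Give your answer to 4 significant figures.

194.4 g/in × 0.001 kg/g ÷ 0.0254 m/in = 7.65354 kg/m
7.65354 kg/m ÷ 14.5939 kg/slug × 1852 m/nmi = 971.252 slug/nmi

971.3 slug/nmi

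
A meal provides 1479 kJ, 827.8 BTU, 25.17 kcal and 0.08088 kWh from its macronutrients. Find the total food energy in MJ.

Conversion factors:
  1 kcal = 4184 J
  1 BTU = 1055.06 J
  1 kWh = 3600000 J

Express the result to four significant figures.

1479 kJ × 1000 → 1.479×10⁶ J
827.8 BTU × 1055.06 → 873379 J
25.17 kcal × 4184 → 105311 J
0.08088 kWh × 3600000 → 291168 J
Sum: 1.479×10⁶ + 873379 + 105311 + 291168 = 2.74886×10⁶ J
In MJ: 2.74886×10⁶ / 1000000 = 2.74886 MJ

2.749 MJ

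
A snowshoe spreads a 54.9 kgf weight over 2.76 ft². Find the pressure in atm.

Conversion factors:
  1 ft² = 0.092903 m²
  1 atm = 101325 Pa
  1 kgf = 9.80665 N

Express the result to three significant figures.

54.9 kgf × 9.80665 → 538.385 N
2.76 ft² × 0.092903 → 0.256412 m²
P = F / A = 538.385 N / 0.256412 m² = 2099.69 Pa
2099.69 Pa ÷ (101325 Pa/atm) = 0.0207223 atm

0.0207 atm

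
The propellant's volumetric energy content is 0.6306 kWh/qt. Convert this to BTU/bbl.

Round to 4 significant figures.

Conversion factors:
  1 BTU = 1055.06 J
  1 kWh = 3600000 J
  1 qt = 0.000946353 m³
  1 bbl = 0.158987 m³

3.615×10⁵ BTU/bbl

0.6306 kWh/qt × 3600000 J/kWh ÷ 0.000946353 m³/qt = 2.39885×10⁹ J/m³
2.39885×10⁹ J/m³ ÷ 1055.06 J/BTU × 0.158987 m³/bbl = 361483 BTU/bbl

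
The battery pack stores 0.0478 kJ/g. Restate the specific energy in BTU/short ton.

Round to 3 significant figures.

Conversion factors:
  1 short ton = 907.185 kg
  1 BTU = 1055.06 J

4.11×10⁴ BTU/short ton

0.0478 kJ/g × 1000 J/kJ ÷ 0.001 kg/g = 47800 J/kg
47800 J/kg ÷ 1055.06 J/BTU × 907.185 kg/short ton = 41100.5 BTU/short ton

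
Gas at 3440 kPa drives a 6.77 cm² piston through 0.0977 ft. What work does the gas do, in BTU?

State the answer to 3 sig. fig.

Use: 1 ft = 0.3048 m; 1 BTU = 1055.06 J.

3440 kPa → 3.44×10⁶ Pa
6.77 cm² → 6.77×10⁻⁴ m²
F = P × A = 3.44×10⁶ × 6.77×10⁻⁴ = 2328.88 N
0.0977 ft → 0.029779 m
W = F × d = 2328.88 × 0.029779 = 69.3517 J
In BTU: 69.3517 / 1055.06 = 0.0657325 BTU

0.0657 BTU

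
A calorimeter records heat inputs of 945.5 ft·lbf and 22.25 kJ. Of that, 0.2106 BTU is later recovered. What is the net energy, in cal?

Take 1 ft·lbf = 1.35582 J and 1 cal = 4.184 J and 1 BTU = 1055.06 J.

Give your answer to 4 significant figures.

945.5 ft·lbf × 1.35582 = 1281.93 J
22.25 kJ × 1000 = 22250 J
0.2106 BTU × 1055.06 = 222.196 J
Net: 1281.93 + 22250 − 222.196 = 23309.7 J
In cal: 23309.7 / 4.184 = 5571.15 cal

5571 cal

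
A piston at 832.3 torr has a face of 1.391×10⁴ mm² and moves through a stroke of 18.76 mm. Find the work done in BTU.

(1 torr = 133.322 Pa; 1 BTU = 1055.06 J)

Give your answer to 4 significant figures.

0.02745 BTU

832.3 torr → 110964 Pa
1.391×10⁴ mm² → 0.01391 m²
F = P × A = 110964 × 0.01391 = 1543.51 N
18.76 mm → 0.01876 m
W = F × d = 1543.51 × 0.01876 = 28.9562 J
In BTU: 28.9562 / 1055.06 = 0.0274451 BTU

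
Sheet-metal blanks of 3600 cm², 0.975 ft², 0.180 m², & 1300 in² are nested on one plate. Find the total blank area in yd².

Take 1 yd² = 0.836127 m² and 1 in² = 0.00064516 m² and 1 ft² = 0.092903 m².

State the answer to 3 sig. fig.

1.76 yd²

3600 cm² × 0.0001 = 0.36 m²
0.975 ft² × 0.092903 = 0.0905804 m²
0.180 m² (already m²)
1300 in² × 0.00064516 = 0.838708 m²
Combined: 0.36 + 0.0905804 + 0.18 + 0.838708 = 1.46929 m²
In yd²: 1.46929 / 0.836127 = 1.75726 yd²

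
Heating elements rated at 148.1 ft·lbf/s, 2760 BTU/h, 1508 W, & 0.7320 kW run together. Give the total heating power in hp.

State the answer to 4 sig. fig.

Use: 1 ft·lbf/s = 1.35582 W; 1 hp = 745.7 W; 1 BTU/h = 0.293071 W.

148.1 ft·lbf/s × 1.35582 → 200.797 W
2760 BTU/h × 0.293071 → 808.876 W
1508 W (already W)
0.7320 kW × 1000 → 732 W
Total: 200.797 + 808.876 + 1508 + 732 = 3249.67 W
In hp: 3249.67 / 745.7 = 4.35788 hp

4.358 hp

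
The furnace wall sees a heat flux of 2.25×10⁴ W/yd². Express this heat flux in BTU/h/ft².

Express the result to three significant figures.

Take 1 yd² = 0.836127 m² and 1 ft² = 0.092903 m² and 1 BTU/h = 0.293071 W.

2.25×10⁴ W/yd² ÷ 0.836127 m²/yd² = 26909.8 W/m²
26909.8 W/m² ÷ 0.293071 W/BTU/h × 0.092903 m²/ft² = 8530.36 BTU/h/ft²

8530 BTU/h/ft²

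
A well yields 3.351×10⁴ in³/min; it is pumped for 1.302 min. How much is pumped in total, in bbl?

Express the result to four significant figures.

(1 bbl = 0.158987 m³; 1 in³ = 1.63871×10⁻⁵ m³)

4.497 bbl

3.351×10⁴ in³/min → 0.0091522 m³/s
1.302 min → 78.12 s
V = Q × t = 0.0091522 × 78.12 = 0.71497 m³
In bbl: 0.71497 / 0.158987 = 4.49703 bbl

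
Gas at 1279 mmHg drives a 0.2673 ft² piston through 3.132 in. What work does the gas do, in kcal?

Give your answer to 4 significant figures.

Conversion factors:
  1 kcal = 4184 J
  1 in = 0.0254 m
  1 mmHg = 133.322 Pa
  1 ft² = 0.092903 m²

1279 mmHg → 170519 Pa
0.2673 ft² → 0.024833 m²
F = P × A = 170519 × 0.024833 = 4234.5 N
3.132 in → 0.0795528 m
W = F × d = 4234.5 × 0.0795528 = 336.866 J
In kcal: 336.866 / 4184 = 0.0805129 kcal

0.08051 kcal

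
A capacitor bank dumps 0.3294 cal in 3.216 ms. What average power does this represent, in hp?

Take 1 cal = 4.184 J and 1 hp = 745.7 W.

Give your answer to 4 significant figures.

0.5747 hp

0.3294 cal × 4.184 = 1.37821 J
3.216 ms × 0.001 = 0.003216 s
P = E / t = 1.37821 J / 0.003216 s = 428.548 W
428.548 W ÷ (745.7 W/hp) = 0.574692 hp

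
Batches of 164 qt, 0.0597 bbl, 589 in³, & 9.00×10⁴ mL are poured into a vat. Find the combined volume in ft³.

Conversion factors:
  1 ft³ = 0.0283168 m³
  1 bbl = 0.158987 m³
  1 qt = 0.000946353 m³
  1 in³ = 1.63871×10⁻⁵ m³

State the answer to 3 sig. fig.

164 qt × 0.000946353 = 0.155202 m³
0.0597 bbl × 0.158987 = 0.00949152 m³
589 in³ × 1.63871×10⁻⁵ = 0.009652 m³
9.00×10⁴ mL × 10⁻⁶ = 0.09 m³
Combined: 0.155202 + 0.00949152 + 0.009652 + 0.09 = 0.264346 m³
In ft³: 0.264346 / 0.0283168 = 9.33531 ft³

9.34 ft³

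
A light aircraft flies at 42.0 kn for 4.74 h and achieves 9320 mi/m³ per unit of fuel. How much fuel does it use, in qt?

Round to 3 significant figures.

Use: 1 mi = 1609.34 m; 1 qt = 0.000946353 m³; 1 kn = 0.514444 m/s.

26.0 qt

42.0 kn → 21.6066 m/s
4.74 h → 17064 s
d = v × t = 21.6066 × 17064 = 368695 m
9320 mi/m³ → 1.4999×10⁷ m/m³
V = d / (distance per unit fuel) = 368695 / 1.4999×10⁷ = 0.0245813 m³
In qt: 0.0245813 / 0.000946353 = 25.9748 qt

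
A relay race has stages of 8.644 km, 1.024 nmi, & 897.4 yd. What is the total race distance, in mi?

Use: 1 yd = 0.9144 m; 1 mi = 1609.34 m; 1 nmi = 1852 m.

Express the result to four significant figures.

8.644 km × 1000 → 8644 m
1.024 nmi × 1852 → 1896.45 m
897.4 yd × 0.9144 → 820.583 m
Combined: 8644 + 1896.45 + 820.583 = 11361 m
In mi: 11361 / 1609.34 = 7.05942 mi

7.059 mi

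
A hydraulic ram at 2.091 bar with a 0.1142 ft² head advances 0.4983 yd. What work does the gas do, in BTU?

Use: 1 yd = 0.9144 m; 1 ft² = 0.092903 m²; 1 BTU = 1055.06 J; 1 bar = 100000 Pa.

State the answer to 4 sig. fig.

0.9581 BTU

2.091 bar → 209100 Pa
0.1142 ft² → 0.0106095 m²
F = P × A = 209100 × 0.0106095 = 2218.45 N
0.4983 yd → 0.455646 m
W = F × d = 2218.45 × 0.455646 = 1010.83 J
In BTU: 1010.83 / 1055.06 = 0.958078 BTU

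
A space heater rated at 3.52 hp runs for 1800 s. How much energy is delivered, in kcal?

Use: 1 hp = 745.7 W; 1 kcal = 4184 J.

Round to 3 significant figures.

1130 kcal

3.52 hp × 745.7 = 2624.86 W
E = P × t = 2624.86 W × 1800 s = 4.72475×10⁶ J
4.72475×10⁶ J ÷ (4184 J/kcal) = 1129.24 kcal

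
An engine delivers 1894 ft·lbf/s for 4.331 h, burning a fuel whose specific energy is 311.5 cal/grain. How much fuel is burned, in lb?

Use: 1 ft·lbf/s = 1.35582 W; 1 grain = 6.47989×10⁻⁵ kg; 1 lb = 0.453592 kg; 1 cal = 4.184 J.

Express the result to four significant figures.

4.389 lb

1894 ft·lbf/s → 2567.92 W
4.331 h → 15591.6 s
E = P × t = 2567.92 × 15591.6 = 4.0038×10⁷ J
311.5 cal/grain → 2.01132×10⁷ J/kg
m = E / e_s = 4.0038×10⁷ / 2.01132×10⁷ = 1.99063 kg
In lb: 1.99063 / 0.453592 = 4.38859 lb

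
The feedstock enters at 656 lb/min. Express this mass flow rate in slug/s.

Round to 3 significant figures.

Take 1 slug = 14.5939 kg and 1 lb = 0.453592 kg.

656 lb/min × 0.453592 kg/lb ÷ 60 s/min = 4.95927 kg/s
4.95927 kg/s ÷ 14.5939 kg/slug = 0.339818 slug/s

0.340 slug/s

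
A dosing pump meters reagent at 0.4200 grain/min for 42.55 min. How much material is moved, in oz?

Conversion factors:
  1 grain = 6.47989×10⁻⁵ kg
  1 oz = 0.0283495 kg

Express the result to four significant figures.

0.04085 oz

0.4200 grain/min → 4.53592×10⁻⁷ kg/s
42.55 min → 2553 s
m = ṁ × t = 4.53592×10⁻⁷ × 2553 = 0.00115802 kg
In oz: 0.00115802 / 0.0283495 = 0.040848 oz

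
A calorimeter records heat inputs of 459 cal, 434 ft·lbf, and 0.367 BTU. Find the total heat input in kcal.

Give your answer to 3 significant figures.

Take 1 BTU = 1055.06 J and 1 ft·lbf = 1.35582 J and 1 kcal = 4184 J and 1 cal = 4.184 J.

459 cal × 4.184 → 1920.46 J
434 ft·lbf × 1.35582 → 588.426 J
0.367 BTU × 1055.06 → 387.207 J
Sum: 1920.46 + 588.426 + 387.207 = 2896.09 J
In kcal: 2896.09 / 4184 = 0.692182 kcal

0.692 kcal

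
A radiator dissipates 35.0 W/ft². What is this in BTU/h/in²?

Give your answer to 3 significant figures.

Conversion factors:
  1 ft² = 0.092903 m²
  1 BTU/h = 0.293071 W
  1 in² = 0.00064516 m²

35.0 W/ft² ÷ 0.092903 m²/ft² = 376.737 W/m²
376.737 W/m² ÷ 0.293071 W/BTU/h × 0.00064516 m²/in² = 0.82934 BTU/h/in²

0.829 BTU/h/in²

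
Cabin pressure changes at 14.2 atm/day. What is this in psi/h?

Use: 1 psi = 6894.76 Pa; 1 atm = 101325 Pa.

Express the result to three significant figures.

8.70 psi/h

14.2 atm/day × 101325 Pa/atm ÷ 86400 s/day = 16.653 Pa/s
16.653 Pa/s ÷ 6894.76 Pa/psi × 3600 s/h = 8.69512 psi/h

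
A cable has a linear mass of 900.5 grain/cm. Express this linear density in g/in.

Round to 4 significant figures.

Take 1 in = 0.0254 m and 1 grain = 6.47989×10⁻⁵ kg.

148.2 g/in

900.5 grain/cm × 6.47989×10⁻⁵ kg/grain ÷ 0.01 m/cm = 5.83514 kg/m
5.83514 kg/m ÷ 0.001 kg/g × 0.0254 m/in = 148.213 g/in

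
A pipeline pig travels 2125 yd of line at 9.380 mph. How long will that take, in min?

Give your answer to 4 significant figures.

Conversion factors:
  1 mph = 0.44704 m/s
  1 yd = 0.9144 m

7.723 min

2125 yd × 0.9144 = 1943.1 m
9.380 mph × 0.44704 = 4.19324 m/s
t = d / v = 1943.1 m / 4.19324 m/s = 463.389 s
463.389 s ÷ (60 s/min) = 7.72315 min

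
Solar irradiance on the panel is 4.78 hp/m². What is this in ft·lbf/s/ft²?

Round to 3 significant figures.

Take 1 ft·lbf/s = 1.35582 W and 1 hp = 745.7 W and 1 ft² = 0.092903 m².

244 ft·lbf/s/ft²

4.78 hp/m² × 745.7 W/hp = 3564.45 W/m²
3564.45 W/m² ÷ 1.35582 W/ft·lbf/s × 0.092903 m²/ft² = 244.242 ft·lbf/s/ft²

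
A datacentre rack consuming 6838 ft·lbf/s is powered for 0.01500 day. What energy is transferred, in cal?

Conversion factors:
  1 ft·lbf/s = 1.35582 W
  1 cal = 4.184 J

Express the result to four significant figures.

2.872×10⁶ cal

6838 ft·lbf/s × 1.35582 = 9271.1 W
0.01500 day × 86400 = 1296 s
E = P × t = 9271.1 W × 1296 s = 1.20153×10⁷ J
1.20153×10⁷ J ÷ (4.184 J/cal) = 2.87173×10⁶ cal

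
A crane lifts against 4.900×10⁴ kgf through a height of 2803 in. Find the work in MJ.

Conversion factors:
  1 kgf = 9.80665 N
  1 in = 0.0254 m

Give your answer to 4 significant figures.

4.900×10⁴ kgf × 9.80665 → 480526 N
2803 in × 0.0254 → 71.1962 m
W = F × d = 480526 N × 71.1962 m = 3.42116×10⁷ J
3.42116×10⁷ J ÷ (1000000 J/MJ) = 34.2116 MJ

34.21 MJ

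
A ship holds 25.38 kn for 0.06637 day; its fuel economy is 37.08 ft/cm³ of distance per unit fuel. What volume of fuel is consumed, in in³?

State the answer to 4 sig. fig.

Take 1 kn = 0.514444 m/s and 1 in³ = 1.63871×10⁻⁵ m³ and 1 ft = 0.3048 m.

25.38 kn → 13.0566 m/s
0.06637 day → 5734.37 s
d = v × t = 13.0566 × 5734.37 = 74871.4 m
37.08 ft/cm³ → 1.1302×10⁷ m/m³
V = d / (distance per unit fuel) = 74871.4 / 1.1302×10⁷ = 0.00662462 m³
In in³: 0.00662462 / 1.63871×10⁻⁵ = 404.258 in³

404.3 in³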